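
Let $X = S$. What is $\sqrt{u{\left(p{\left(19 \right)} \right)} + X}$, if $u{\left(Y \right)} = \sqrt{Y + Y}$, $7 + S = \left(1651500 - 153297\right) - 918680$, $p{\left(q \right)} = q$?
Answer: $\sqrt{579516 + \sqrt{38}} \approx 761.26$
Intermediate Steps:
$S = 579516$ ($S = -7 + \left(\left(1651500 - 153297\right) - 918680\right) = -7 + \left(1498203 - 918680\right) = -7 + 579523 = 579516$)
$u{\left(Y \right)} = \sqrt{2} \sqrt{Y}$ ($u{\left(Y \right)} = \sqrt{2 Y} = \sqrt{2} \sqrt{Y}$)
$X = 579516$
$\sqrt{u{\left(p{\left(19 \right)} \right)} + X} = \sqrt{\sqrt{2} \sqrt{19} + 579516} = \sqrt{\sqrt{38} + 579516} = \sqrt{579516 + \sqrt{38}}$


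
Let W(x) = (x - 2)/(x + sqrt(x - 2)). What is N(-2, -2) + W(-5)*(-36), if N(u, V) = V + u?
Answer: -347/8 - 63*I*sqrt(7)/8 ≈ -43.375 - 20.835*I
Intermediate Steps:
W(x) = (-2 + x)/(x + sqrt(-2 + x))
N(-2, -2) + W(-5)*(-36) = (-2 - 2) + ((-2 - 5)/(-5 + sqrt(-2 - 5)))*(-36) = -4 + (-7/(-5 + sqrt(-7)))*(-36) = -4 + (-7/(-5 + I*sqrt(7)))*(-36) = -4 - 7/(-5 + I*sqrt(7))*(-36) = -4 + 252/(-5 + I*sqrt(7))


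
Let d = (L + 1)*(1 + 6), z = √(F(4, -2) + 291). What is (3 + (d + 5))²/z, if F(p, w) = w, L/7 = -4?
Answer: 32761/17 ≈ 1927.1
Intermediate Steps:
L = -28 (L = 7*(-4) = -28)
z = 17 (z = √(-2 + 291) = √289 = 17)
d = -189 (d = (-28 + 1)*(1 + 6) = -27*7 = -189)
(3 + (d + 5))²/z = (3 + (-189 + 5))²/17 = (3 - 184)²*(1/17) = (-181)²*(1/17) = 32761*(1/17) = 32761/17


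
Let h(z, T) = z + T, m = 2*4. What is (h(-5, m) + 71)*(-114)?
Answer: -8436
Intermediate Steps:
m = 8
h(z, T) = T + z
(h(-5, m) + 71)*(-114) = ((8 - 5) + 71)*(-114) = (3 + 71)*(-114) = 74*(-114) = -8436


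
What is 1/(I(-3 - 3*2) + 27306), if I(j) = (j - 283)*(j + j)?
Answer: 1/32562 ≈ 3.0711e-5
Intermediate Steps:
I(j) = 2*j*(-283 + j) (I(j) = (-283 + j)*(2*j) = 2*j*(-283 + j))
1/(I(-3 - 3*2) + 27306) = 1/(2*(-3 - 3*2)*(-283 + (-3 - 3*2)) + 27306) = 1/(2*(-3 - 6)*(-283 + (-3 - 6)) + 27306) = 1/(2*(-9)*(-283 - 9) + 27306) = 1/(2*(-9)*(-292) + 27306) = 1/(5256 + 27306) = 1/32562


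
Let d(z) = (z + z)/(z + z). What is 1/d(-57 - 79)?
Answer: 1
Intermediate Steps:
d(z) = 1 (d(z) = (2*z)/((2*z)) = (2*z)*(1/(2*z)) = 1)
1/d(-57 - 79) = 1/1 = 1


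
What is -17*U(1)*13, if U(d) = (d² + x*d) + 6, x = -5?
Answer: -442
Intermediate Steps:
U(d) = 6 + d² - 5*d (U(d) = (d² - 5*d) + 6 = 6 + d² - 5*d)
-17*U(1)*13 = -17*(6 + 1² - 5*1)*13 = -17*(6 + 1 - 5)*13 = -17*2*13 = -34*13 = -442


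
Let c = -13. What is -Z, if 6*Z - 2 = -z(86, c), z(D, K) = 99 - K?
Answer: 55/3 ≈ 18.333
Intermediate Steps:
Z = -55/3 (Z = 1/3 + (-(99 - 1*(-13)))/6 = 1/3 + (-(99 + 13))/6 = 1/3 + (-1*112)/6 = 1/3 + (1/6)*(-112) = 1/3 - 56/3 = -55/3 ≈ -18.333)
-Z = -1*(-55/3) = 55/3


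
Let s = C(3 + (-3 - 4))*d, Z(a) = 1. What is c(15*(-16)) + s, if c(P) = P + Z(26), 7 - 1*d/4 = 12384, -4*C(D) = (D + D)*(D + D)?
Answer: 791889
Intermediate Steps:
C(D) = -D**2 (C(D) = -(D + D)*(D + D)/4 = -2*D*2*D/4 = -D**2)
d = -49508 (d = 28 - 4*12384 = 28 - 49536 = -49508)
c(P) = 1 + P (c(P) = P + 1 = 1 + P)
s = 792128 (s = -(3 + (-3 - 4))**2*(-49508) = -(3 - 7)**2*(-49508) = -1*(-4)**2*(-49508) = -1*16*(-49508) = -16*(-49508) = 792128)
c(15*(-16)) + s = (1 + 15*(-16)) + 792128 = (1 - 240) + 792128 = -239 + 792128 = 791889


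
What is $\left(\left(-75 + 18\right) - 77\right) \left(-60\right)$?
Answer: $8040$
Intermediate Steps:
$\left(\left(-75 + 18\right) - 77\right) \left(-60\right) = \left(-57 - 77\right) \left(-60\right) = \left(-134\right) \left(-60\right) = 8040$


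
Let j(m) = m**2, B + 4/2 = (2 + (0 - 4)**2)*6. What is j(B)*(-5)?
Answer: -56180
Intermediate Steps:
B = 106 (B = -2 + (2 + (0 - 4)**2)*6 = -2 + (2 + (-4)**2)*6 = -2 + (2 + 16)*6 = -2 + 18*6 = -2 + 108 = 106)
j(B)*(-5) = 106**2*(-5) = 11236*(-5) = -56180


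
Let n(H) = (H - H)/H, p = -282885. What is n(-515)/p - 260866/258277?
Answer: -260866/258277 ≈ -1.0100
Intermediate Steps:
n(H) = 0 (n(H) = 0/H = 0)
n(-515)/p - 260866/258277 = 0/(-282885) - 260866/258277 = 0*(-1/282885) - 260866*1/258277 = 0 - 260866/258277 = -260866/258277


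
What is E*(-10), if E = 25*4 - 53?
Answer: -470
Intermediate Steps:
E = 47 (E = 100 - 53 = 47)
E*(-10) = 47*(-10) = -470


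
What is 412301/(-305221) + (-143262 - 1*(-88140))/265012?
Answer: -63044552287/40443613826 ≈ -1.5588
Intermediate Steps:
412301/(-305221) + (-143262 - 1*(-88140))/265012 = 412301*(-1/305221) + (-143262 + 88140)*(1/265012) = -412301/305221 - 55122*1/265012 = -412301/305221 - 27561/132506 = -63044552287/40443613826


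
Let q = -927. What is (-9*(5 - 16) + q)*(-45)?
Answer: 37260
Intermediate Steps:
(-9*(5 - 16) + q)*(-45) = (-9*(5 - 16) - 927)*(-45) = (-9*(-11) - 927)*(-45) = (99 - 927)*(-45) = -828*(-45) = 37260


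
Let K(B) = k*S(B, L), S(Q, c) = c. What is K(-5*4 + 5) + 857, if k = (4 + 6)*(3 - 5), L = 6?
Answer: 737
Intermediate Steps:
k = -20 (k = 10*(-2) = -20)
K(B) = -120 (K(B) = -20*6 = -120)
K(-5*4 + 5) + 857 = -120 + 857 = 737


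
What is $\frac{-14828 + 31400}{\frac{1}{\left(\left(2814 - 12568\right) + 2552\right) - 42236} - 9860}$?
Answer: $- \frac{273095512}{162486227} \approx -1.6807$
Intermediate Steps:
$\frac{-14828 + 31400}{\frac{1}{\left(\left(2814 - 12568\right) + 2552\right) - 42236} - 9860} = \frac{16572}{\frac{1}{\left(-9754 + 2552\right) - 42236} - 9860} = \frac{16572}{\frac{1}{-7202 - 42236} - 9860} = \frac{16572}{\frac{1}{-49438} - 9860} = \frac{16572}{- \frac{1}{49438} - 9860} = \frac{16572}{- \frac{487458681}{49438}} = 16572 \left(- \frac{49438}{487458681}\right) = - \frac{273095512}{162486227}$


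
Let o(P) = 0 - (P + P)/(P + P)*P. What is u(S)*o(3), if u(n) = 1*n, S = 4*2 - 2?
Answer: -18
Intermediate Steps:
S = 6 (S = 8 - 2 = 6)
o(P) = -P (o(P) = 0 - (2*P)/((2*P))*P = 0 - (2*P)*(1/(2*P))*P = 0 - P = -P)
u(n) = n
u(S)*o(3) = 6*(-1*3) = 6*(-3) = -18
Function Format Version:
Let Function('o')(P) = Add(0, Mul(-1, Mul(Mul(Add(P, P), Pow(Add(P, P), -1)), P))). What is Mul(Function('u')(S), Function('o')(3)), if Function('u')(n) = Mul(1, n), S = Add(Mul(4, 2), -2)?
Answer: -18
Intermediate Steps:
S = 6 (S = Add(8, -2) = 6)
Function('o')(P) = Mul(-1, P) (Function('o')(P) = Add(0, Mul(-1, Mul(Mul(Mul(2, P), Pow(Mul(2, P), -1)), P))) = Add(0, Mul(-1, Mul(Mul(Mul(2, P), Mul(Rational(1, 2), Pow(P, -1))), P))) = Add(0, Mul(-1, Mul(1, P))) = Add(0, Mul(-1, P)) = Mul(-1, P))
Function('u')(n) = n
Mul(Function('u')(S), Function('o')(3)) = Mul(6, Mul(-1, 3)) = Mul(6, -3) = -18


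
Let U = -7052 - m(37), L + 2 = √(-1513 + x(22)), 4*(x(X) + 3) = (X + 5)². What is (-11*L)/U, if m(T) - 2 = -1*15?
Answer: -22/7039 + 11*I*√5335/14078 ≈ -0.0031254 + 0.057071*I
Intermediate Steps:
x(X) = -3 + (5 + X)²/4 (x(X) = -3 + (X + 5)²/4 = -3 + (5 + X)²/4)
m(T) = -13 (m(T) = 2 - 1*15 = 2 - 15 = -13)
L = -2 + I*√5335/2 (L = -2 + √(-1513 + (-3 + (5 + 22)²/4)) = -2 + √(-1513 + (-3 + (¼)*27²)) = -2 + √(-1513 + (-3 + (¼)*729)) = -2 + √(-1513 + (-3 + 729/4)) = -2 + √(-1513 + 717/4) = -2 + √(-5335/4) = -2 + I*√5335/2 ≈ -2.0 + 36.521*I)
U = -7039 (U = -7052 - 1*(-13) = -7052 + 13 = -7039)
(-11*L)/U = -11*(-2 + I*√5335/2)/(-7039) = (22 - 11*I*√5335/2)*(-1/7039) = -22/7039 + 11*I*√5335/14078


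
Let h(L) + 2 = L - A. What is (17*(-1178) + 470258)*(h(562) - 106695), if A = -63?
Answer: -47757008704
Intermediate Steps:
h(L) = 61 + L (h(L) = -2 + (L - 1*(-63)) = -2 + (L + 63) = -2 + (63 + L) = 61 + L)
(17*(-1178) + 470258)*(h(562) - 106695) = (17*(-1178) + 470258)*((61 + 562) - 106695) = (-20026 + 470258)*(623 - 106695) = 450232*(-106072) = -47757008704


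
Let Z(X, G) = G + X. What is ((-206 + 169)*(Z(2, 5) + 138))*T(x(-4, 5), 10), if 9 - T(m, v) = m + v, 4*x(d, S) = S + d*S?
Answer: -59015/4 ≈ -14754.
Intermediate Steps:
x(d, S) = S/4 + S*d/4 (x(d, S) = (S + d*S)/4 = (S + S*d)/4 = S/4 + S*d/4)
T(m, v) = 9 - m - v (T(m, v) = 9 - (m + v) = 9 + (-m - v) = 9 - m - v)
((-206 + 169)*(Z(2, 5) + 138))*T(x(-4, 5), 10) = ((-206 + 169)*((5 + 2) + 138))*(9 - 5*(1 - 4)/4 - 1*10) = (-37*(7 + 138))*(9 - 5*(-3)/4 - 10) = (-37*145)*(9 - 1*(-15/4) - 10) = -5365*(9 + 15/4 - 10) = -5365*11/4 = -59015/4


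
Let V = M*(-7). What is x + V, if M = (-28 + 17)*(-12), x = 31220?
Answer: 30296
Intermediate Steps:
M = 132 (M = -11*(-12) = 132)
V = -924 (V = 132*(-7) = -924)
x + V = 31220 - 924 = 30296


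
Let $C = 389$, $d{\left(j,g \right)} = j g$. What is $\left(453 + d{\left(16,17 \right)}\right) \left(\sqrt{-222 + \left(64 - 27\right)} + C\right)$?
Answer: $282025 + 725 i \sqrt{185} \approx 2.8203 \cdot 10^{5} + 9861.1 i$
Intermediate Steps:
$d{\left(j,g \right)} = g j$
$\left(453 + d{\left(16,17 \right)}\right) \left(\sqrt{-222 + \left(64 - 27\right)} + C\right) = \left(453 + 17 \cdot 16\right) \left(\sqrt{-222 + \left(64 - 27\right)} + 389\right) = \left(453 + 272\right) \left(\sqrt{-222 + 37} + 389\right) = 725 \left(\sqrt{-185} + 389\right) = 725 \left(i \sqrt{185} + 389\right) = 725 \left(389 + i \sqrt{185}\right) = 282025 + 725 i \sqrt{185}$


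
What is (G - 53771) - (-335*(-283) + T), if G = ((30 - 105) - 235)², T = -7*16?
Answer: -52364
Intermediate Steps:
T = -112
G = 96100 (G = (-75 - 235)² = (-310)² = 96100)
(G - 53771) - (-335*(-283) + T) = (96100 - 53771) - (-335*(-283) - 112) = 42329 - (94805 - 112) = 42329 - 1*94693 = 42329 - 94693 = -52364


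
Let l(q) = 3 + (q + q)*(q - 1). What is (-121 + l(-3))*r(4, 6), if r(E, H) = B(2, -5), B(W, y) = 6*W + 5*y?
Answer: 1222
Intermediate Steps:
B(W, y) = 5*y + 6*W
l(q) = 3 + 2*q*(-1 + q) (l(q) = 3 + (2*q)*(-1 + q) = 3 + 2*q*(-1 + q))
r(E, H) = -13 (r(E, H) = 5*(-5) + 6*2 = -25 + 12 = -13)
(-121 + l(-3))*r(4, 6) = (-121 + (3 - 2*(-3) + 2*(-3)²))*(-13) = (-121 + (3 + 6 + 2*9))*(-13) = (-121 + (3 + 6 + 18))*(-13) = (-121 + 27)*(-13) = -94*(-13) = 1222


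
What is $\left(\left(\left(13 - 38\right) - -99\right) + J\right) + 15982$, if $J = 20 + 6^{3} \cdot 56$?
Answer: $28172$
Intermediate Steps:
$J = 12116$ ($J = 20 + 216 \cdot 56 = 20 + 12096 = 12116$)
$\left(\left(\left(13 - 38\right) - -99\right) + J\right) + 15982 = \left(\left(\left(13 - 38\right) - -99\right) + 12116\right) + 15982 = \left(\left(-25 + 99\right) + 12116\right) + 15982 = \left(74 + 12116\right) + 15982 = 12190 + 15982 = 28172$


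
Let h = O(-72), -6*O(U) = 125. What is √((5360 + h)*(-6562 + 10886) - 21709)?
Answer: √207583629/3 ≈ 4802.6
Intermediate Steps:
O(U) = -125/6 (O(U) = -⅙*125 = -125/6)
h = -125/6 ≈ -20.833
√((5360 + h)*(-6562 + 10886) - 21709) = √((5360 - 125/6)*(-6562 + 10886) - 21709) = √((32035/6)*4324 - 21709) = √(69259670/3 - 21709) = √(69194543/3) = √207583629/3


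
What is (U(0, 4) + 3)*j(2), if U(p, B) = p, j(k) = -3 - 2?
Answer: -15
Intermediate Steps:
j(k) = -5
(U(0, 4) + 3)*j(2) = (0 + 3)*(-5) = 3*(-5) = -15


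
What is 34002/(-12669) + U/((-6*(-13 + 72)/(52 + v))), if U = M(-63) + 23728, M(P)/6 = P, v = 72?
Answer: -6115643218/747471 ≈ -8181.8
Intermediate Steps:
M(P) = 6*P
U = 23350 (U = 6*(-63) + 23728 = -378 + 23728 = 23350)
34002/(-12669) + U/((-6*(-13 + 72)/(52 + v))) = 34002/(-12669) + 23350/((-6*(-13 + 72)/(52 + 72))) = 34002*(-1/12669) + 23350/((-354/124)) = -11334/4223 + 23350/((-354/124)) = -11334/4223 + 23350/((-6*59/124)) = -11334/4223 + 23350/(-177/62) = -11334/4223 + 23350*(-62/177) = -11334/4223 - 1447700/177 = -6115643218/747471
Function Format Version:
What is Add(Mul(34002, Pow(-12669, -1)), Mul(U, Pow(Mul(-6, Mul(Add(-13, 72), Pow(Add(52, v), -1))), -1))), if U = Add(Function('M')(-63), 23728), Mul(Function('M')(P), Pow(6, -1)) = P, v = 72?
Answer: Rational(-6115643218, 747471) ≈ -8181.8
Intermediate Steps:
Function('M')(P) = Mul(6, P)
U = 23350 (U = Add(Mul(6, -63), 23728) = Add(-378, 23728) = 23350)
Add(Mul(34002, Pow(-12669, -1)), Mul(U, Pow(Mul(-6, Mul(Add(-13, 72), Pow(Add(52, v), -1))), -1))) = Add(Mul(34002, Pow(-12669, -1)), Mul(23350, Pow(Mul(-6, Mul(Add(-13, 72), Pow(Add(52, 72), -1))), -1))) = Add(Mul(34002, Rational(-1, 12669)), Mul(23350, Pow(Mul(-6, Mul(59, Pow(124, -1))), -1))) = Add(Rational(-11334, 4223), Mul(23350, Pow(Mul(-6, Mul(59, Rational(1, 124))), -1))) = Add(Rational(-11334, 4223), Mul(23350, Pow(Mul(-6, Rational(59, 124)), -1))) = Add(Rational(-11334, 4223), Mul(23350, Pow(Rational(-177, 62), -1))) = Add(Rational(-11334, 4223), Mul(23350, Rational(-62, 177))) = Add(Rational(-11334, 4223), Rational(-1447700, 177)) = Rational(-6115643218, 747471)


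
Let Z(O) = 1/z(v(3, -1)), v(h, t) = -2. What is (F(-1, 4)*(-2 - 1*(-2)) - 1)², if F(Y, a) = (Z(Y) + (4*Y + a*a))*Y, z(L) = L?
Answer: 1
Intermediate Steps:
Z(O) = -½ (Z(O) = 1/(-2) = -½)
F(Y, a) = Y*(-½ + a² + 4*Y) (F(Y, a) = (-½ + (4*Y + a*a))*Y = (-½ + (4*Y + a²))*Y = (-½ + (a² + 4*Y))*Y = (-½ + a² + 4*Y)*Y = Y*(-½ + a² + 4*Y))
(F(-1, 4)*(-2 - 1*(-2)) - 1)² = (((½)*(-1)*(-1 + 2*4² + 8*(-1)))*(-2 - 1*(-2)) - 1)² = (((½)*(-1)*(-1 + 2*16 - 8))*(-2 + 2) - 1)² = (((½)*(-1)*(-1 + 32 - 8))*0 - 1)² = (((½)*(-1)*23)*0 - 1)² = (-23/2*0 - 1)² = (0 - 1)² = (-1)² = 1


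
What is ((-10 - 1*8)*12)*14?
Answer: -3024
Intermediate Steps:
((-10 - 1*8)*12)*14 = ((-10 - 8)*12)*14 = -18*12*14 = -216*14 = -3024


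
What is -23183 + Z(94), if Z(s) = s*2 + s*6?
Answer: -22431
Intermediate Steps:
Z(s) = 8*s (Z(s) = 2*s + 6*s = 8*s)
-23183 + Z(94) = -23183 + 8*94 = -23183 + 752 = -22431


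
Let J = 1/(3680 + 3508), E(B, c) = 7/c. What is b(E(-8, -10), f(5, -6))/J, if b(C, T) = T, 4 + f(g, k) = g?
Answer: 7188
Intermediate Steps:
f(g, k) = -4 + g
J = 1/7188 ≈ 0.00013912
b(E(-8, -10), f(5, -6))/J = (-4 + 5)/(1/7188) = 1*7188 = 7188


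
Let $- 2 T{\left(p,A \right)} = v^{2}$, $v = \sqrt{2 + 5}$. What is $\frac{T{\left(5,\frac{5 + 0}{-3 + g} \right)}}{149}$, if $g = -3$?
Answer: $- \frac{7}{298} \approx -0.02349$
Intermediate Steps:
$v = \sqrt{7} \approx 2.6458$
$T{\left(p,A \right)} = - \frac{7}{2}$ ($T{\left(p,A \right)} = - \frac{\left(\sqrt{7}\right)^{2}}{2} = \left(- \frac{1}{2}\right) 7 = - \frac{7}{2}$)
$\frac{T{\left(5,\frac{5 + 0}{-3 + g} \right)}}{149} = - \frac{7}{2 \cdot 149} = \left(- \frac{7}{2}\right) \frac{1}{149} = - \frac{7}{298}$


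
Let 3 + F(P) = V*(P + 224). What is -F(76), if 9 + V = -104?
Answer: 33903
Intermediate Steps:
V = -113 (V = -9 - 104 = -113)
F(P) = -25315 - 113*P (F(P) = -3 - 113*(P + 224) = -3 - 113*(224 + P) = -3 + (-25312 - 113*P) = -25315 - 113*P)
-F(76) = -(-25315 - 113*76) = -(-25315 - 8588) = -1*(-33903) = 33903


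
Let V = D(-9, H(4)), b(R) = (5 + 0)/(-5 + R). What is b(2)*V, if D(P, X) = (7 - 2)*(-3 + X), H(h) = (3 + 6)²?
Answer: -650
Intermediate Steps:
H(h) = 81 (H(h) = 9² = 81)
b(R) = 5/(-5 + R)
D(P, X) = -15 + 5*X (D(P, X) = 5*(-3 + X) = -15 + 5*X)
V = 390 (V = -15 + 5*81 = -15 + 405 = 390)
b(2)*V = (5/(-5 + 2))*390 = (5/(-3))*390 = (5*(-⅓))*390 = -5/3*390 = -650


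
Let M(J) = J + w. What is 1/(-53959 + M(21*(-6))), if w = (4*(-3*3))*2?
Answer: -1/54157 ≈ -1.8465e-5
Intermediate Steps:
w = -72 (w = (4*(-9))*2 = -36*2 = -72)
M(J) = -72 + J (M(J) = J - 72 = -72 + J)
1/(-53959 + M(21*(-6))) = 1/(-53959 + (-72 + 21*(-6))) = 1/(-53959 + (-72 - 126)) = 1/(-53959 - 198) = 1/(-54157) = -1/54157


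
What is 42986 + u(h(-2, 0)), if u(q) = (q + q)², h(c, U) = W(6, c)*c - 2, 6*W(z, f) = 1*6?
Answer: 43050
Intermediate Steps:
W(z, f) = 1 (W(z, f) = (1*6)/6 = (⅙)*6 = 1)
h(c, U) = -2 + c (h(c, U) = 1*c - 2 = c - 2 = -2 + c)
u(q) = 4*q² (u(q) = (2*q)² = 4*q²)
42986 + u(h(-2, 0)) = 42986 + 4*(-2 - 2)² = 42986 + 4*(-4)² = 42986 + 4*16 = 42986 + 64 = 43050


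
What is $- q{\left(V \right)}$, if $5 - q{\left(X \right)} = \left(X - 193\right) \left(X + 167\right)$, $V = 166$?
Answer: $-8996$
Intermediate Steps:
$q{\left(X \right)} = 5 - \left(-193 + X\right) \left(167 + X\right)$ ($q{\left(X \right)} = 5 - \left(X - 193\right) \left(X + 167\right) = 5 - \left(-193 + X\right) \left(167 + X\right)$)
$- q{\left(V \right)} = - (32236 - 166^{2} + 26 \cdot 166) = - (32236 - 27556 + 4316) = \left(-1\right) 8996 = -8996$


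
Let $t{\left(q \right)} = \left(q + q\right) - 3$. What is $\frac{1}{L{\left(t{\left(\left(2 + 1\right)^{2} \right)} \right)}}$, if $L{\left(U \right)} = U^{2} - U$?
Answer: $\frac{1}{210} \approx 0.0047619$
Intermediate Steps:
$t{\left(q \right)} = -3 + 2 q$ ($t{\left(q \right)} = 2 q - 3 = -3 + 2 q$)
$\frac{1}{L{\left(t{\left(\left(2 + 1\right)^{2} \right)} \right)}} = \frac{1}{\left(-3 + 2 \left(2 + 1\right)^{2}\right) \left(-1 - \left(3 - 2 \left(2 + 1\right)^{2}\right)\right)} = \frac{1}{\left(-3 + 2 \cdot 3^{2}\right) \left(-1 - \left(3 - 2 \cdot 3^{2}\right)\right)} = \frac{1}{\left(-3 + 2 \cdot 9\right) \left(-1 + \left(-3 + 2 \cdot 9\right)\right)} = \frac{1}{\left(-3 + 18\right) \left(-1 + \left(-3 + 18\right)\right)} = \frac{1}{15 \left(-1 + 15\right)} = \frac{1}{15 \cdot 14} = \frac{1}{210}$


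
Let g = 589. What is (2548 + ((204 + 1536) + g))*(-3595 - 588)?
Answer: -20400491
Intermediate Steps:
(2548 + ((204 + 1536) + g))*(-3595 - 588) = (2548 + ((204 + 1536) + 589))*(-3595 - 588) = (2548 + (1740 + 589))*(-4183) = (2548 + 2329)*(-4183) = 4877*(-4183) = -20400491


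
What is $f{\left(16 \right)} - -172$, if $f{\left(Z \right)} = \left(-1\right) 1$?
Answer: $171$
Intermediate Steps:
$f{\left(Z \right)} = -1$
$f{\left(16 \right)} - -172 = -1 - -172 = -1 + 172 = 171$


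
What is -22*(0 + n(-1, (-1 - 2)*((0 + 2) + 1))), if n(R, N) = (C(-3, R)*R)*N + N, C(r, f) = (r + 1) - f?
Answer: 396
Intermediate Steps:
C(r, f) = 1 + r - f (C(r, f) = (1 + r) - f = 1 + r - f)
n(R, N) = N + N*R*(-2 - R) (n(R, N) = ((1 - 3 - R)*R)*N + N = ((-2 - R)*R)*N + N = (R*(-2 - R))*N + N = N*R*(-2 - R) + N = N + N*R*(-2 - R))
-22*(0 + n(-1, (-1 - 2)*((0 + 2) + 1))) = -22*(0 - (-1 - 2)*((0 + 2) + 1)*(-1 - (2 - 1))) = -22*(0 - (-3*(2 + 1))*(-1 - 1*1)) = -22*(0 - (-3*3)*(-1 - 1)) = -22*(0 - 1*(-9)*(-2)) = -22*(0 - 18) = -22*(-18) = 396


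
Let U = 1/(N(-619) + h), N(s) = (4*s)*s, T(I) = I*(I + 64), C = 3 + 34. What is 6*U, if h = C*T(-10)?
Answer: 3/756332 ≈ 3.9665e-6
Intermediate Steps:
C = 37
T(I) = I*(64 + I)
N(s) = 4*s²
h = -19980 (h = 37*(-10*(64 - 10)) = 37*(-10*54) = 37*(-540) = -19980)
U = 1/1512664 (U = 1/(4*(-619)² - 19980) = 1/(4*383161 - 19980) = 1/(1532644 - 19980) = 1/1512664 ≈ 6.6109e-7)
6*U = 6*(1/1512664) = 3/756332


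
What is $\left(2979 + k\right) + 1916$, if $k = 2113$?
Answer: $7008$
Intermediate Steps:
$\left(2979 + k\right) + 1916 = \left(2979 + 2113\right) + 1916 = 5092 + 1916 = 7008$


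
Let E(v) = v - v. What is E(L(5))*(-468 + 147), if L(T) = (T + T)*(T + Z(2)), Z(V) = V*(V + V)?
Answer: 0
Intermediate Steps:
Z(V) = 2*V² (Z(V) = V*(2*V) = 2*V²)
L(T) = 2*T*(8 + T) (L(T) = (T + T)*(T + 2*2²) = (2*T)*(T + 2*4) = (2*T)*(T + 8) = (2*T)*(8 + T) = 2*T*(8 + T))
E(v) = 0
E(L(5))*(-468 + 147) = 0*(-468 + 147) = 0*(-321) = 0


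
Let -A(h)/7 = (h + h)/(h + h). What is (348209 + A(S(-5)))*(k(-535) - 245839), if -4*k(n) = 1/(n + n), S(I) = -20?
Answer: -183187491188819/2140 ≈ -8.5602e+10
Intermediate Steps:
k(n) = -1/(8*n) (k(n) = -1/(4*(n + n)) = -1/(2*n)/4 = -1/(8*n))
A(h) = -7 (A(h) = -7*(h + h)/(h + h) = -7*2*h/(2*h) = -7*2*h*1/(2*h) = -7*1 = -7)
(348209 + A(S(-5)))*(k(-535) - 245839) = (348209 - 7)*(-⅛/(-535) - 245839) = 348202*(-⅛*(-1/535) - 245839) = 348202*(1/4280 - 245839) = 348202*(-1052190919/4280) = -183187491188819/2140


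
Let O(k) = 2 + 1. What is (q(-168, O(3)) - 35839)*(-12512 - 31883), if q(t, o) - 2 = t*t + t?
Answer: 345437495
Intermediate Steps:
O(k) = 3
q(t, o) = 2 + t + t**2 (q(t, o) = 2 + (t*t + t) = 2 + (t**2 + t) = 2 + (t + t**2) = 2 + t + t**2)
(q(-168, O(3)) - 35839)*(-12512 - 31883) = ((2 - 168 + (-168)**2) - 35839)*(-12512 - 31883) = ((2 - 168 + 28224) - 35839)*(-44395) = (28058 - 35839)*(-44395) = -7781*(-44395) = 345437495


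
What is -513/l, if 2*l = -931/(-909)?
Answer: -49086/49 ≈ -1001.8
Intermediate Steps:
l = 931/1818 (l = (-931/(-909))/2 = (-931*(-1)/909)/2 = (-1*(-931/909))/2 = (½)*(931/909) = 931/1818 ≈ 0.51210)
-513/l = -513/931/1818 = -513*1818/931 = -49086/49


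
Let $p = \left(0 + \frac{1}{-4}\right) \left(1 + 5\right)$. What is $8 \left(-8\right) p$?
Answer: $96$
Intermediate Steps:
$p = - \frac{3}{2}$ ($p = \left(0 - \frac{1}{4}\right) 6 = \left(- \frac{1}{4}\right) 6 = - \frac{3}{2} \approx -1.5$)
$8 \left(-8\right) p = 8 \left(-8\right) \left(- \frac{3}{2}\right) = \left(-64\right) \left(- \frac{3}{2}\right) = 96$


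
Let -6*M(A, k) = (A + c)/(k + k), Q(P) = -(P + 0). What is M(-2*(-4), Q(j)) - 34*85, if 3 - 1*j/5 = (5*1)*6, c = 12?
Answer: -234091/81 ≈ -2890.0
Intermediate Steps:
j = -135 (j = 15 - 5*5*1*6 = 15 - 25*6 = 15 - 5*30 = 15 - 150 = -135)
Q(P) = -P
M(A, k) = -(12 + A)/(12*k) (M(A, k) = -(A + 12)/(6*(k + k)) = -(12 + A)/(6*(2*k)) = -(12 + A)*1/(2*k)/6 = -(12 + A)/(12*k))
M(-2*(-4), Q(j)) - 34*85 = (-12 - (-2)*(-4))/(12*((-1*(-135)))) - 34*85 = (1/12)*(-12 - 1*8)/135 - 2890 = (1/12)*(1/135)*(-12 - 8) - 2890 = (1/12)*(1/135)*(-20) - 2890 = -1/81 - 2890 = -234091/81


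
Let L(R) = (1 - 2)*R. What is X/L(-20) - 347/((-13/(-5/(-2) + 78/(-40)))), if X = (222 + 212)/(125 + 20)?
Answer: 559107/37700 ≈ 14.830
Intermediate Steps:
L(R) = -R
X = 434/145 ≈ 2.9931
X/L(-20) - 347/((-13/(-5/(-2) + 78/(-40)))) = 434/(145*((-1*(-20)))) - 347/((-13/(-5/(-2) + 78/(-40)))) = (434/145)/20 - 347/((-13/(-5*(-1/2) + 78*(-1/40)))) = (434/145)*(1/20) - 347/((-13/(5/2 - 39/20))) = 217/1450 - 347/((-13/11/20)) = 217/1450 - 347/((-13*20/11)) = 217/1450 - 347/(-260/11) = 217/1450 - 347*(-11/260) = 217/1450 + 3817/260 = 559107/37700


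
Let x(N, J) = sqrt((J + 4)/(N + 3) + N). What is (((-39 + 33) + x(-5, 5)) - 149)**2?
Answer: (310 - I*sqrt(38))**2/4 ≈ 24016.0 - 955.48*I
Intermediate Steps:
x(N, J) = sqrt(N + (4 + J)/(3 + N)) (x(N, J) = sqrt((4 + J)/(3 + N) + N) = sqrt(N + (4 + J)/(3 + N)))
(((-39 + 33) + x(-5, 5)) - 149)**2 = (((-39 + 33) + sqrt((4 + 5 - 5*(3 - 5))/(3 - 5))) - 149)**2 = ((-6 + sqrt((4 + 5 - 5*(-2))/(-2))) - 149)**2 = ((-6 + sqrt(-(4 + 5 + 10)/2)) - 149)**2 = ((-6 + sqrt(-1/2*19)) - 149)**2 = ((-6 + sqrt(-19/2)) - 149)**2 = ((-6 + I*sqrt(38)/2) - 149)**2 = (-155 + I*sqrt(38)/2)**2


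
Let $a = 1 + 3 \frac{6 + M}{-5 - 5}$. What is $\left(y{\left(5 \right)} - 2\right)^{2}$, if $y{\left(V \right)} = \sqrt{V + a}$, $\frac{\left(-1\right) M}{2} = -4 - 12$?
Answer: $\frac{\left(10 - 3 i \sqrt{15}\right)^{2}}{25} \approx -1.4 - 9.2952 i$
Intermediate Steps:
$M = 32$ ($M = - 2 \left(-4 - 12\right) = \left(-2\right) \left(-16\right) = 32$)
$a = - \frac{52}{5}$ ($a = 1 + 3 \frac{6 + 32}{-5 - 5} = 1 + 3 \frac{38}{-10} = 1 + 3 \cdot 38 \left(- \frac{1}{10}\right) = 1 + 3 \left(- \frac{19}{5}\right) = 1 - \frac{57}{5} = - \frac{52}{5} \approx -10.4$)
$y{\left(V \right)} = \sqrt{- \frac{52}{5} + V}$ ($y{\left(V \right)} = \sqrt{V - \frac{52}{5}} = \sqrt{- \frac{52}{5} + V}$)
$\left(y{\left(5 \right)} - 2\right)^{2} = \left(\frac{\sqrt{-260 + 25 \cdot 5}}{5} - 2\right)^{2} = \left(\frac{\sqrt{-260 + 125}}{5} - 2\right)^{2} = \left(\frac{\sqrt{-135}}{5} - 2\right)^{2} = \left(\frac{3 i \sqrt{15}}{5} - 2\right)^{2} = \left(-2 + \frac{3 i \sqrt{15}}{5}\right)^{2}$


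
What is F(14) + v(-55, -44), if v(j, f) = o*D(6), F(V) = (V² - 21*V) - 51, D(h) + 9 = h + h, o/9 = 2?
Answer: -95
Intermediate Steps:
o = 18 (o = 9*2 = 18)
D(h) = -9 + 2*h (D(h) = -9 + (h + h) = -9 + 2*h)
F(V) = -51 + V² - 21*V
v(j, f) = 54 (v(j, f) = 18*(-9 + 2*6) = 18*(-9 + 12) = 18*3 = 54)
F(14) + v(-55, -44) = (-51 + 14² - 21*14) + 54 = (-51 + 196 - 294) + 54 = -149 + 54 = -95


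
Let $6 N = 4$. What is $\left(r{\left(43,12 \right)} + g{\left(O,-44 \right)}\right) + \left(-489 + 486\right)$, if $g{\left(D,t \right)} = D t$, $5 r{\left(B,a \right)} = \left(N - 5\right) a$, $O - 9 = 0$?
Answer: $- \frac{2047}{5} \approx -409.4$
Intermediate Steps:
$N = \frac{2}{3}$ ($N = \frac{1}{6} \cdot 4 = \frac{2}{3} \approx 0.66667$)
$O = 9$ ($O = 9 + 0 = 9$)
$r{\left(B,a \right)} = - \frac{13 a}{15}$ ($r{\left(B,a \right)} = \frac{\left(\frac{2}{3} - 5\right) a}{5} = \frac{\left(- \frac{13}{3}\right) a}{5} = - \frac{13 a}{15}$)
$\left(r{\left(43,12 \right)} + g{\left(O,-44 \right)}\right) + \left(-489 + 486\right) = \left(\left(- \frac{13}{15}\right) 12 + 9 \left(-44\right)\right) + \left(-489 + 486\right) = \left(- \frac{52}{5} - 396\right) - 3 = - \frac{2032}{5} - 3 = - \frac{2047}{5}$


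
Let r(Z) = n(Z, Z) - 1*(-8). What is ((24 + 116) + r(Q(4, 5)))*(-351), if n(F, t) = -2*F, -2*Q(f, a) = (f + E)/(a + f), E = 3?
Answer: -52221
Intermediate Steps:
Q(f, a) = -(3 + f)/(2*(a + f)) (Q(f, a) = -(f + 3)/(2*(a + f)) = -(3 + f)/(2*(a + f)))
r(Z) = 8 - 2*Z (r(Z) = -2*Z - 1*(-8) = -2*Z + 8 = 8 - 2*Z)
((24 + 116) + r(Q(4, 5)))*(-351) = ((24 + 116) + (8 - (-3 - 1*4)/(5 + 4)))*(-351) = (140 + (8 - (-3 - 4)/9))*(-351) = (140 + (8 - (-7)/9))*(-351) = (140 + (8 - 2*(-7/18)))*(-351) = (140 + (8 + 7/9))*(-351) = (140 + 79/9)*(-351) = (1339/9)*(-351) = -52221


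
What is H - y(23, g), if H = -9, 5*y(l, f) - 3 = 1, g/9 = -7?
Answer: -49/5 ≈ -9.8000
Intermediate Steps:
g = -63 (g = 9*(-7) = -63)
y(l, f) = ⅘ (y(l, f) = ⅗ + (⅕)*1 = ⅗ + ⅕ = ⅘)
H - y(23, g) = -9 - 1*⅘ = -9 - ⅘ = -49/5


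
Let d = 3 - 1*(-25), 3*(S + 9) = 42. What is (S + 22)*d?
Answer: 756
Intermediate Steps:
S = 5 (S = -9 + (⅓)*42 = -9 + 14 = 5)
d = 28 (d = 3 + 25 = 28)
(S + 22)*d = (5 + 22)*28 = 27*28 = 756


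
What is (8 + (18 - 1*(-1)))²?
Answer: 729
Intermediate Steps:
(8 + (18 - 1*(-1)))² = (8 + (18 + 1))² = (8 + 19)² = 27² = 729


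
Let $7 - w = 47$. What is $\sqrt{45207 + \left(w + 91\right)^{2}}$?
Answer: $24 \sqrt{83} \approx 218.65$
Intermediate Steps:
$w = -40$ ($w = 7 - 47 = -40$)
$\sqrt{45207 + \left(w + 91\right)^{2}} = \sqrt{45207 + \left(-40 + 91\right)^{2}} = \sqrt{45207 + 51^{2}} = \sqrt{45207 + 2601} = \sqrt{47808} = 24 \sqrt{83}$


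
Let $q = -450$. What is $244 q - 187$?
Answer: $-109987$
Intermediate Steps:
$244 q - 187 = 244 \left(-450\right) - 187 = -109800 - 187 = -109987$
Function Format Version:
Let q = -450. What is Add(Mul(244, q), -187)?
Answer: -109987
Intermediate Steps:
Add(Mul(244, q), -187) = Add(Mul(244, -450), -187) = Add(-109800, -187) = -109987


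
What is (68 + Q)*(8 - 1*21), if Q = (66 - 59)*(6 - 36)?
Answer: 1846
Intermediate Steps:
Q = -210 (Q = 7*(-30) = -210)
(68 + Q)*(8 - 1*21) = (68 - 210)*(8 - 1*21) = -142*(8 - 21) = -142*(-13) = 1846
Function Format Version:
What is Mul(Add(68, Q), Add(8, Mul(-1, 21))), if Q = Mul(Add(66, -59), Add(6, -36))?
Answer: 1846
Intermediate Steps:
Q = -210 (Q = Mul(7, -30) = -210)
Mul(Add(68, Q), Add(8, Mul(-1, 21))) = Mul(Add(68, -210), Add(8, Mul(-1, 21))) = Mul(-142, Add(8, -21)) = Mul(-142, -13) = 1846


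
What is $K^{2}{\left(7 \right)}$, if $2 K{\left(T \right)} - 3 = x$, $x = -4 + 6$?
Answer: $\frac{25}{4} \approx 6.25$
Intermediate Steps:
$x = 2$
$K{\left(T \right)} = \frac{5}{2}$ ($K{\left(T \right)} = \frac{3}{2} + \frac{1}{2} \cdot 2 = \frac{3}{2} + 1 = \frac{5}{2}$)
$K^{2}{\left(7 \right)} = \left(\frac{5}{2}\right)^{2} = \frac{25}{4}$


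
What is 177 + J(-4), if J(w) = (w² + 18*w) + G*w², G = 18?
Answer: 409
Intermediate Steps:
J(w) = 18*w + 19*w² (J(w) = (w² + 18*w) + 18*w² = 18*w + 19*w²)
177 + J(-4) = 177 - 4*(18 + 19*(-4)) = 177 - 4*(18 - 76) = 177 - 4*(-58) = 177 + 232 = 409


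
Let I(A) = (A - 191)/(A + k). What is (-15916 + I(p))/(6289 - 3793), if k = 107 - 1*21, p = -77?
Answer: -17939/2808 ≈ -6.3885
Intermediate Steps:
k = 86 (k = 107 - 21 = 86)
I(A) = (-191 + A)/(86 + A) (I(A) = (A - 191)/(A + 86) = (-191 + A)/(86 + A))
(-15916 + I(p))/(6289 - 3793) = (-15916 + (-191 - 77)/(86 - 77))/(6289 - 3793) = (-15916 - 268/9)/2496 = (-15916 + (⅑)*(-268))*(1/2496) = (-15916 - 268/9)*(1/2496) = -143512/9*1/2496 = -17939/2808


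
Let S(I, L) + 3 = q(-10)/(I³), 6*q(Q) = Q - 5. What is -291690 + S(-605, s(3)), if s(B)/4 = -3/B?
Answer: -25837597138649/88578050 ≈ -2.9169e+5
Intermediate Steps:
q(Q) = -⅚ + Q/6 (q(Q) = (Q - 5)/6 = (-5 + Q)/6 = -⅚ + Q/6)
s(B) = -12/B (s(B) = 4*(-3/B) = -12/B)
S(I, L) = -3 - 5/(2*I³) (S(I, L) = -3 + (-⅚ + (⅙)*(-10))/(I³) = -3 + (-⅚ - 5/3)/I³ = -3 - 5/(2*I³))
-291690 + S(-605, s(3)) = -291690 + (-3 - 5/2/(-605)³) = -291690 + (-3 - 5/2*(-1/221445125)) = -291690 + (-3 + 1/88578050) = -291690 - 265734149/88578050 = -25837597138649/88578050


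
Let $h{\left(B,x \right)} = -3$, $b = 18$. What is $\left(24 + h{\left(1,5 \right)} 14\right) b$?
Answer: $-324$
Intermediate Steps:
$\left(24 + h{\left(1,5 \right)} 14\right) b = \left(24 - 42\right) 18 = \left(-18\right) 18 = -324$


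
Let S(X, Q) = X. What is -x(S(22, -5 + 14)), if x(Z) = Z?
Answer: -22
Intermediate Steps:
-x(S(22, -5 + 14)) = -1*22 = -22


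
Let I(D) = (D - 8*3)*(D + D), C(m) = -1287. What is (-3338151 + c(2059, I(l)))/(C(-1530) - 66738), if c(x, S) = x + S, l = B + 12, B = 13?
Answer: 1112014/22675 ≈ 49.041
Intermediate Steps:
l = 25 (l = 13 + 12 = 25)
I(D) = 2*D*(-24 + D) (I(D) = (D - 24)*(2*D) = (-24 + D)*(2*D) = 2*D*(-24 + D))
c(x, S) = S + x
(-3338151 + c(2059, I(l)))/(C(-1530) - 66738) = (-3338151 + (2*25*(-24 + 25) + 2059))/(-1287 - 66738) = (-3338151 + (2*25*1 + 2059))/(-68025) = (-3338151 + (50 + 2059))*(-1/68025) = (-3338151 + 2109)*(-1/68025) = -3336042*(-1/68025) = 1112014/22675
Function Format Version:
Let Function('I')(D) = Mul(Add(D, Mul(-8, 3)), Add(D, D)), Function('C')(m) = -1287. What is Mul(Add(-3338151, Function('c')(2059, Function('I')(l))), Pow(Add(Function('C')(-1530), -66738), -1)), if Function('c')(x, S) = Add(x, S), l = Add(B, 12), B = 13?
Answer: Rational(1112014, 22675) ≈ 49.041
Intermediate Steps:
l = 25 (l = Add(13, 12) = 25)
Function('I')(D) = Mul(2, D, Add(-24, D)) (Function('I')(D) = Mul(Add(D, -24), Mul(2, D)) = Mul(Add(-24, D), Mul(2, D)) = Mul(2, D, Add(-24, D)))
Function('c')(x, S) = Add(S, x)
Mul(Add(-3338151, Function('c')(2059, Function('I')(l))), Pow(Add(Function('C')(-1530), -66738), -1)) = Mul(Add(-3338151, Add(Mul(2, 25, Add(-24, 25)), 2059)), Pow(Add(-1287, -66738), -1)) = Mul(Add(-3338151, Add(Mul(2, 25, 1), 2059)), Pow(-68025, -1)) = Mul(Add(-3338151, Add(50, 2059)), Rational(-1, 68025)) = Mul(Add(-3338151, 2109), Rational(-1, 68025)) = Mul(-3336042, Rational(-1, 68025)) = Rational(1112014, 22675)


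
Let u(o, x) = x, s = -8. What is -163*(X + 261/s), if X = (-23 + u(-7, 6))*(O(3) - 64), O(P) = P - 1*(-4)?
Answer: -1221033/8 ≈ -1.5263e+5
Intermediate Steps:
O(P) = 4 + P (O(P) = P + 4 = 4 + P)
X = 969 (X = (-23 + 6)*((4 + 3) - 64) = -17*(7 - 64) = -17*(-57) = 969)
-163*(X + 261/s) = -163*(969 + 261/(-8)) = -163*(969 + 261*(-⅛)) = -163*(969 - 261/8) = -163*7491/8 = -1221033/8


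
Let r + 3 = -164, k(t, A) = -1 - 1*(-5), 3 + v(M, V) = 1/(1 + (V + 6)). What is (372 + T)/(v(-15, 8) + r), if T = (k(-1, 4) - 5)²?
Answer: -5595/2549 ≈ -2.1950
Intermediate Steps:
v(M, V) = -3 + 1/(7 + V) (v(M, V) = -3 + 1/(1 + (V + 6)) = -3 + 1/(1 + (6 + V)) = -3 + 1/(7 + V))
k(t, A) = 4 (k(t, A) = -1 + 5 = 4)
r = -167 (r = -3 - 164 = -167)
T = 1 (T = (4 - 5)² = (-1)² = 1)
(372 + T)/(v(-15, 8) + r) = (372 + 1)/((-20 - 3*8)/(7 + 8) - 167) = 373/((-20 - 24)/15 - 167) = 373/((1/15)*(-44) - 167) = 373/(-44/15 - 167) = 373/(-2549/15) = 373*(-15/2549) = -5595/2549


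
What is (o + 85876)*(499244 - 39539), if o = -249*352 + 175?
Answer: -734148885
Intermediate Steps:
o = -87473 (o = -87648 + 175 = -87473)
(o + 85876)*(499244 - 39539) = (-87473 + 85876)*(499244 - 39539) = -1597*459705 = -734148885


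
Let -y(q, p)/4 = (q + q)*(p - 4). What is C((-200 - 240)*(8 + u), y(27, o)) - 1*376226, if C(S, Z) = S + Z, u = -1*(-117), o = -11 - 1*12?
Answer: -425394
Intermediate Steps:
o = -23 (o = -11 - 12 = -23)
u = 117
y(q, p) = -8*q*(-4 + p) (y(q, p) = -4*(q + q)*(p - 4) = -4*2*q*(-4 + p) = -8*q*(-4 + p))
C((-200 - 240)*(8 + u), y(27, o)) - 1*376226 = ((-200 - 240)*(8 + 117) + 8*27*(4 - 1*(-23))) - 1*376226 = (-440*125 + 8*27*(4 + 23)) - 376226 = (-55000 + 8*27*27) - 376226 = (-55000 + 5832) - 376226 = -49168 - 376226 = -425394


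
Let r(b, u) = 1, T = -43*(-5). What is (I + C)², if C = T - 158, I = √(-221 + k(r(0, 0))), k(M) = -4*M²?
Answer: 3024 + 1710*I ≈ 3024.0 + 1710.0*I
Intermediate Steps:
T = 215
I = 15*I (I = √(-221 - 4*1²) = √(-221 - 4*1) = √(-221 - 4) = √(-225) = 15*I ≈ 15.0*I)
C = 57 (C = 215 - 158 = 57)
(I + C)² = (15*I + 57)² = (57 + 15*I)²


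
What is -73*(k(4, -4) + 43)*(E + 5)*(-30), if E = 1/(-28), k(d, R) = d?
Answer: 7153635/14 ≈ 5.1097e+5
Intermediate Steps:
E = -1/28 ≈ -0.035714
-73*(k(4, -4) + 43)*(E + 5)*(-30) = -73*(4 + 43)*(-1/28 + 5)*(-30) = -3431*139/28*(-30) = -73*6533/28*(-30) = -476909/28*(-30) = 7153635/14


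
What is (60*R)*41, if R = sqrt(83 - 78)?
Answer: 2460*sqrt(5) ≈ 5500.7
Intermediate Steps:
R = sqrt(5) ≈ 2.2361
(60*R)*41 = (60*sqrt(5))*41 = 2460*sqrt(5)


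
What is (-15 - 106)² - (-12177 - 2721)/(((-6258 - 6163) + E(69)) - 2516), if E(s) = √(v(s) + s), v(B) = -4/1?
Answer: 125630312963/8581304 - 573*√65/8581304 ≈ 14640.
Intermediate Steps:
v(B) = -4 (v(B) = -4*1 = -4)
E(s) = √(-4 + s)
(-15 - 106)² - (-12177 - 2721)/(((-6258 - 6163) + E(69)) - 2516) = (-15 - 106)² - (-12177 - 2721)/(((-6258 - 6163) + √(-4 + 69)) - 2516) = (-121)² - (-14898)/((-12421 + √65) - 2516) = 14641 - (-14898)/(-14937 + √65) = 14641 + 14898/(-14937 + √65)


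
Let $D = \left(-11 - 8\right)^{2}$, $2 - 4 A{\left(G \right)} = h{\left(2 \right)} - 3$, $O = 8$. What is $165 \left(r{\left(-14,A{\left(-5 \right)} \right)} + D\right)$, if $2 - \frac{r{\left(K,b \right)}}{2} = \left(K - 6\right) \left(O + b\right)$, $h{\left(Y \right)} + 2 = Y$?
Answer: $121275$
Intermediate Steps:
$h{\left(Y \right)} = -2 + Y$
$A{\left(G \right)} = \frac{5}{4}$ ($A{\left(G \right)} = \frac{1}{2} - \frac{\left(-2 + 2\right) - 3}{4} = \frac{1}{2} - \frac{0 - 3}{4} = \frac{1}{2} - - \frac{3}{4} = \frac{1}{2} + \frac{3}{4} = \frac{5}{4}$)
$r{\left(K,b \right)} = 4 - 2 \left(-6 + K\right) \left(8 + b\right)$ ($r{\left(K,b \right)} = 4 - 2 \left(K - 6\right) \left(8 + b\right) = 4 - 2 \left(-6 + K\right) \left(8 + b\right)$)
$D = 361$ ($D = \left(-19\right)^{2} = 361$)
$165 \left(r{\left(-14,A{\left(-5 \right)} \right)} + D\right) = 165 \left(\left(100 - -224 + 12 \cdot \frac{5}{4} - \left(-28\right) \frac{5}{4}\right) + 361\right) = 165 \left(\left(100 + 224 + 15 + 35\right) + 361\right) = 165 \left(374 + 361\right) = 165 \cdot 735 = 121275$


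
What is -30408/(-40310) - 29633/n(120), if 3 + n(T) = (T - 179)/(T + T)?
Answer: 143352591516/15700745 ≈ 9130.3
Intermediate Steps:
n(T) = -3 + (-179 + T)/(2*T) (n(T) = -3 + (T - 179)/(T + T) = -3 + (-179 + T)/((2*T)) = -3 + (-179 + T)*(1/(2*T)) = -3 + (-179 + T)/(2*T))
-30408/(-40310) - 29633/n(120) = -30408/(-40310) - 29633*240/(-179 - 5*120) = -30408*(-1/40310) - 29633*240/(-179 - 600) = 15204/20155 - 29633/((1/2)*(1/120)*(-779)) = 15204/20155 - 29633/(-779/240) = 15204/20155 - 29633*(-240/779) = 15204/20155 + 7111920/779 = 143352591516/15700745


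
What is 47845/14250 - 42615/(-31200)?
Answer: 2800037/592800 ≈ 4.7234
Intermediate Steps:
47845/14250 - 42615/(-31200) = 47845*(1/14250) - 42615*(-1/31200) = 9569/2850 + 2841/2080 = 2800037/592800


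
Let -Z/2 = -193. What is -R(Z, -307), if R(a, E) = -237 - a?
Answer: 623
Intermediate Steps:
Z = 386 (Z = -2*(-193) = 386)
-R(Z, -307) = -(-237 - 1*386) = -(-237 - 386) = -1*(-623) = 623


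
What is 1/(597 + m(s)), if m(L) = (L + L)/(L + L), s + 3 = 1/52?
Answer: 1/598 ≈ 0.0016722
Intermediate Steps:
s = -155/52 (s = -3 + 1/52 = -155/52 ≈ -2.9808)
m(L) = 1 (m(L) = (2*L)/((2*L)) = (2*L)*(1/(2*L)) = 1)
1/(597 + m(s)) = 1/(597 + 1) = 1/598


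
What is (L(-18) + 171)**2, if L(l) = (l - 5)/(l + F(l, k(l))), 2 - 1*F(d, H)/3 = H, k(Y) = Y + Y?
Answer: 268730449/9216 ≈ 29159.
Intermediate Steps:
k(Y) = 2*Y
F(d, H) = 6 - 3*H
L(l) = (-5 + l)/(6 - 5*l) (L(l) = (l - 5)/(l + (6 - 6*l)) = (-5 + l)/(l + (6 - 6*l)) = (-5 + l)/(6 - 5*l))
(L(-18) + 171)**2 = ((-5 - 18)/(6 - 5*(-18)) + 171)**2 = (-23/(6 + 90) + 171)**2 = (-23/96 + 171)**2 = (16393/96)**2 = 268730449/9216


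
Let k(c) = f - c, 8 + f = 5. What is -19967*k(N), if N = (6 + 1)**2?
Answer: 1038284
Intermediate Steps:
N = 49 (N = 7**2 = 49)
f = -3 (f = -8 + 5 = -3)
k(c) = -3 - c
-19967*k(N) = -19967*(-3 - 1*49) = -19967*(-3 - 49) = -19967*(-52) = 1038284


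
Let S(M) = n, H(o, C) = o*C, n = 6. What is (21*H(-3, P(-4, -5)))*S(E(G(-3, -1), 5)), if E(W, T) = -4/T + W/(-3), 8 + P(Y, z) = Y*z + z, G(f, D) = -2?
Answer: -2646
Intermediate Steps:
P(Y, z) = -8 + z + Y*z (P(Y, z) = -8 + (Y*z + z) = -8 + (z + Y*z) = -8 + z + Y*z)
E(W, T) = -4/T - W/3 (E(W, T) = -4/T + W*(-⅓) = -4/T - W/3)
H(o, C) = C*o
S(M) = 6
(21*H(-3, P(-4, -5)))*S(E(G(-3, -1), 5)) = (21*((-8 - 5 - 4*(-5))*(-3)))*6 = (21*((-8 - 5 + 20)*(-3)))*6 = (21*(7*(-3)))*6 = (21*(-21))*6 = -441*6 = -2646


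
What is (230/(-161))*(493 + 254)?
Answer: -7470/7 ≈ -1067.1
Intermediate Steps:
(230/(-161))*(493 + 254) = (230*(-1/161))*747 = -10/7*747 = -7470/7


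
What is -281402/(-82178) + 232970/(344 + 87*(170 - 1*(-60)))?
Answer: 6218166242/418162753 ≈ 14.870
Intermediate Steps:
-281402/(-82178) + 232970/(344 + 87*(170 - 1*(-60))) = -281402*(-1/82178) + 232970/(344 + 87*(170 + 60)) = 140701/41089 + 232970/(344 + 87*230) = 140701/41089 + 232970/(344 + 20010) = 140701/41089 + 232970/20354 = 140701/41089 + 232970*(1/20354) = 140701/41089 + 116485/10177 = 6218166242/418162753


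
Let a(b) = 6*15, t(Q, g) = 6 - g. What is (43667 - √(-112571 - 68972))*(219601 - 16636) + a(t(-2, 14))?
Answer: 8862872745 - 202965*I*√181543 ≈ 8.8629e+9 - 8.6479e+7*I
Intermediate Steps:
a(b) = 90
(43667 - √(-112571 - 68972))*(219601 - 16636) + a(t(-2, 14)) = (43667 - √(-112571 - 68972))*(219601 - 16636) + 90 = (43667 - √(-181543))*202965 + 90 = (43667 - I*√181543)*202965 + 90 = (8862872655 - 202965*I*√181543) + 90 = 8862872745 - 202965*I*√181543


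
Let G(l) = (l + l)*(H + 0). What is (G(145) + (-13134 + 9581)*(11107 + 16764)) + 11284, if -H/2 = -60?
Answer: -98979579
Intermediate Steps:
H = 120 (H = -2*(-60) = 120)
G(l) = 240*l (G(l) = (l + l)*(120 + 0) = (2*l)*120 = 240*l)
(G(145) + (-13134 + 9581)*(11107 + 16764)) + 11284 = (240*145 + (-13134 + 9581)*(11107 + 16764)) + 11284 = (34800 - 3553*27871) + 11284 = (34800 - 99025663) + 11284 = -98990863 + 11284 = -98979579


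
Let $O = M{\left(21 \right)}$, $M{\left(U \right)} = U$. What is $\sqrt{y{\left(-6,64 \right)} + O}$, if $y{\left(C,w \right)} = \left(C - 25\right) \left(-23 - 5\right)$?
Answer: $\sqrt{889} \approx 29.816$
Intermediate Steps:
$y{\left(C,w \right)} = 700 - 28 C$ ($y{\left(C,w \right)} = \left(-25 + C\right) \left(-28\right) = 700 - 28 C$)
$O = 21$
$\sqrt{y{\left(-6,64 \right)} + O} = \sqrt{\left(700 - -168\right) + 21} = \sqrt{\left(700 + 168\right) + 21} = \sqrt{868 + 21} = \sqrt{889}$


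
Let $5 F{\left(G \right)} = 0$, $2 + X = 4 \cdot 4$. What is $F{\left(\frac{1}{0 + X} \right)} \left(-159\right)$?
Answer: $0$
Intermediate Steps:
$X = 14$ ($X = -2 + 4 \cdot 4 = -2 + 16 = 14$)
$F{\left(G \right)} = 0$ ($F{\left(G \right)} = \frac{1}{5} \cdot 0 = 0$)
$F{\left(\frac{1}{0 + X} \right)} \left(-159\right) = 0 \left(-159\right) = 0$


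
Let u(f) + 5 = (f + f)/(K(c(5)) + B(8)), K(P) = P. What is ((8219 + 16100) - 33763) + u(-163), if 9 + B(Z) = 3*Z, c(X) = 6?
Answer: -198755/21 ≈ -9464.5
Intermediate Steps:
B(Z) = -9 + 3*Z
u(f) = -5 + 2*f/21 (u(f) = -5 + (f + f)/(6 + (-9 + 3*8)) = -5 + (2*f)/(6 + (-9 + 24)) = -5 + (2*f)/(6 + 15) = -5 + (2*f)/21 = -5 + (2*f)*(1/21) = -5 + 2*f/21)
((8219 + 16100) - 33763) + u(-163) = ((8219 + 16100) - 33763) + (-5 + (2/21)*(-163)) = (24319 - 33763) + (-5 - 326/21) = -9444 - 431/21 = -198755/21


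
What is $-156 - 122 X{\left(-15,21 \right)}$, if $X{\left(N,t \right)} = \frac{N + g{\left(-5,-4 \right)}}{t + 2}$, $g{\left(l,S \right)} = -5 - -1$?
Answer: $- \frac{1270}{23} \approx -55.217$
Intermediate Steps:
$g{\left(l,S \right)} = -4$ ($g{\left(l,S \right)} = -5 + 1 = -4$)
$X{\left(N,t \right)} = \frac{-4 + N}{2 + t}$ ($X{\left(N,t \right)} = \frac{N - 4}{t + 2} = \frac{-4 + N}{2 + t}$)
$-156 - 122 X{\left(-15,21 \right)} = -156 - 122 \frac{-4 - 15}{2 + 21} = -156 - 122 \cdot \frac{1}{23} \left(-19\right) = -156 - - \frac{2318}{23} = -156 + \frac{2318}{23} = - \frac{1270}{23}$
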